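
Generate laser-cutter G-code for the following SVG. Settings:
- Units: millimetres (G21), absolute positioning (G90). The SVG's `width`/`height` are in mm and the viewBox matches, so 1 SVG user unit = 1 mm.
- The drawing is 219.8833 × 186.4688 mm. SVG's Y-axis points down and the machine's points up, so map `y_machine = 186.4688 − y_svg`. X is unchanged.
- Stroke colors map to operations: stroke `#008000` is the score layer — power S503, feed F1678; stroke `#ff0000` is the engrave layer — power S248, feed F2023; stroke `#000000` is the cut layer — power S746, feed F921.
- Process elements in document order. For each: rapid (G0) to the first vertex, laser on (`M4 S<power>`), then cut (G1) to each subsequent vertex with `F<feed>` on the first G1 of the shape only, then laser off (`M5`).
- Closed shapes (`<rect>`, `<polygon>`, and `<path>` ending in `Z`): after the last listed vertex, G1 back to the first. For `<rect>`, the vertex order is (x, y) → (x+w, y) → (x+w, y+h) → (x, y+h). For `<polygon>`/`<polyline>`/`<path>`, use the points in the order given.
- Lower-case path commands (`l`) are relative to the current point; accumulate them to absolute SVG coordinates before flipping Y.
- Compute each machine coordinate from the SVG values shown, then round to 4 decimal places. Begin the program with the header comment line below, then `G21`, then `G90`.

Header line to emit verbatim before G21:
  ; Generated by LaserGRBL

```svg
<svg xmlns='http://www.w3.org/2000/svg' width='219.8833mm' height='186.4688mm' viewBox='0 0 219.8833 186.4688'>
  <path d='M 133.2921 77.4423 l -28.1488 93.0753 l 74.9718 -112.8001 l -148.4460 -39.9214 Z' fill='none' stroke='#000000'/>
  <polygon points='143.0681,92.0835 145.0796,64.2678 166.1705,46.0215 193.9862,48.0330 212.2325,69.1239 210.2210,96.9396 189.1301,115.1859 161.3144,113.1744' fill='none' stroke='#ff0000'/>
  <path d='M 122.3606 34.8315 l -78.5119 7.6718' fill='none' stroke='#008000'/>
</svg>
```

1 u = 1 mm; y_m = 186.4688 − y.

[1] `<path>` closed polygon, #000000→cut S746 F921: (133.2921,109.0265) → (105.1433,15.9512) → (180.1151,128.7513) → (31.6691,168.6727) → (133.2921,109.0265) (closed)

[2] `<polygon>` regular polygon, #ff0000→engrave S248 F2023: (143.0681,94.3853) → (145.0796,122.2010) → (166.1705,140.4473) → (193.9862,138.4358) → (212.2325,117.3449) → (210.2210,89.5292) → (189.1301,71.2829) → (161.3144,73.2944) → (143.0681,94.3853) (closed)

[3] `<path>` line segment, #008000→score S503 F1678: (122.3606,151.6373) → (43.8487,143.9655)

; Generated by LaserGRBL
G21
G90
G0 X133.2921 Y109.0265
M4 S746
G1 X105.1433 Y15.9512 F921
G1 X180.1151 Y128.7513
G1 X31.6691 Y168.6727
G1 X133.2921 Y109.0265
M5
G0 X143.0681 Y94.3853
M4 S248
G1 X145.0796 Y122.2010 F2023
G1 X166.1705 Y140.4473
G1 X193.9862 Y138.4358
G1 X212.2325 Y117.3449
G1 X210.2210 Y89.5292
G1 X189.1301 Y71.2829
G1 X161.3144 Y73.2944
G1 X143.0681 Y94.3853
M5
G0 X122.3606 Y151.6373
M4 S503
G1 X43.8487 Y143.9655 F1678
M5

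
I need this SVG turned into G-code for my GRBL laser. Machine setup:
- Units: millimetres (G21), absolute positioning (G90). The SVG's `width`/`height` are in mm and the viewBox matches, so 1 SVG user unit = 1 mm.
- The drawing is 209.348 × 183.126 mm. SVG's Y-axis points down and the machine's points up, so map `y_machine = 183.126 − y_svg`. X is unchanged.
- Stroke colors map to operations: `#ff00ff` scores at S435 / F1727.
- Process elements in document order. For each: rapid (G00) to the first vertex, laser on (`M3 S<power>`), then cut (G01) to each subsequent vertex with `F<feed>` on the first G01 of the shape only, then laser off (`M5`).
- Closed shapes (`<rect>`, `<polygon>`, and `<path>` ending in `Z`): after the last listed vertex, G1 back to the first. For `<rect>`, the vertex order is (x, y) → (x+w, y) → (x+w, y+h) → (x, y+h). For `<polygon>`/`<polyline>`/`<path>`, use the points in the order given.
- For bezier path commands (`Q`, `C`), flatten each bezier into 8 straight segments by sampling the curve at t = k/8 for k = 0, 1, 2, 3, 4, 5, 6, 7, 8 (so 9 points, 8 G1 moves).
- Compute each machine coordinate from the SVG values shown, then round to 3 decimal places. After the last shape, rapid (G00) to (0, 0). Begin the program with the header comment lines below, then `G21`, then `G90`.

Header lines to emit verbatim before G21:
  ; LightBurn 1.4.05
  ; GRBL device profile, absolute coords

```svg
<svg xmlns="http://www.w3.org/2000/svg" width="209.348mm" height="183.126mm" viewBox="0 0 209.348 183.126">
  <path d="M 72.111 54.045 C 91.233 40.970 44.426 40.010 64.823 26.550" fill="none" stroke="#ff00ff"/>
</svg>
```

1 u = 1 mm; y_m = 183.126 − y.

[1] `<path>` cubic bezier, #ff00ff→score S435 F1727: (72.111,129.081) → (76.451,133.464) → (76.171,137.000) → (72.830,139.977) → (67.989,142.684) → (63.207,145.409) → (60.046,148.440) → (60.064,152.066) → (64.823,156.576)

; LightBurn 1.4.05
; GRBL device profile, absolute coords
G21
G90
G00 X72.111 Y129.081
M3 S435
G01 X76.451 Y133.464 F1727
G01 X76.171 Y137.000
G01 X72.830 Y139.977
G01 X67.989 Y142.684
G01 X63.207 Y145.409
G01 X60.046 Y148.440
G01 X60.064 Y152.066
G01 X64.823 Y156.576
M5
G00 X0.000 Y0.000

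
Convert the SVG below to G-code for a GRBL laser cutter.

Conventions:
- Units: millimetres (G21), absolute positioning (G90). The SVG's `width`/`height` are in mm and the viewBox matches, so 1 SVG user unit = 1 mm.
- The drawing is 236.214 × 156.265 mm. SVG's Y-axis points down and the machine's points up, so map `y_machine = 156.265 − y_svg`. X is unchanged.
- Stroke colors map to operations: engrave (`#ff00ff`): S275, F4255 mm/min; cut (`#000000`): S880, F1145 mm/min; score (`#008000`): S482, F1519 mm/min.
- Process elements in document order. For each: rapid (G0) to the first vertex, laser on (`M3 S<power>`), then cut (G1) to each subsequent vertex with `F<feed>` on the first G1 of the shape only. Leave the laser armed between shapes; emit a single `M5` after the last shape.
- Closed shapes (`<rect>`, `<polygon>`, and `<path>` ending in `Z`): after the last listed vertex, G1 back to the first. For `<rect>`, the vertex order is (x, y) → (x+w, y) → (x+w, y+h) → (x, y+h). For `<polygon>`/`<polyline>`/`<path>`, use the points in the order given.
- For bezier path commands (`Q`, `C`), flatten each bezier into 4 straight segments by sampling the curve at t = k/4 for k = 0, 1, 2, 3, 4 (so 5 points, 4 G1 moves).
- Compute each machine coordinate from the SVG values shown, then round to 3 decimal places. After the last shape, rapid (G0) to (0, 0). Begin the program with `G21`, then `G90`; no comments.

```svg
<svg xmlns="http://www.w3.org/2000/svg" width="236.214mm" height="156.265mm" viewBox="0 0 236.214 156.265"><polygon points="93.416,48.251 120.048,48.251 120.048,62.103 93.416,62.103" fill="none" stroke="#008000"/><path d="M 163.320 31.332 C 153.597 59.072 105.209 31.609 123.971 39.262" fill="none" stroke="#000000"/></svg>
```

G21
G90
G0 X93.416 Y108.014
M3 S482
G1 X120.048 Y108.014 F1519
G1 X120.048 Y94.162
G1 X93.416 Y94.162
G1 X93.416 Y108.014
G0 X163.320 Y124.933
M3 S880
G1 X150.431 Y113.067 F1145
G1 X132.964 Y113.435
G1 X120.837 Y117.570
G1 X123.971 Y117.003
M5
G0 X0.000 Y0.000

viewBox `0 0 236.214 156.265` with mm width/height → 1 unit = 1 mm. Flip: y_m = 156.265 − y_svg.

**Shape 1** — `<polygon>` rectangle, stroke `#008000` → score (S482, F1519). Machine vertices: (93.416,108.014) → (120.048,108.014) → (120.048,94.162) → (93.416,94.162) → (93.416,108.014). Closed: final G1 returns to the first vertex.

**Shape 2** — `<path>` cubic bezier, stroke `#000000` → cut (S880, F1145). Control points (SVG): P0=(163.320,31.332), P1=(153.597,59.072), P2=(105.209,31.609), P3=(123.971,39.262); sampled at t=k/4. Machine vertices: (163.320,124.933) → (150.431,113.067) → (132.964,113.435) → (120.837,117.570) → (123.971,117.003). Open path.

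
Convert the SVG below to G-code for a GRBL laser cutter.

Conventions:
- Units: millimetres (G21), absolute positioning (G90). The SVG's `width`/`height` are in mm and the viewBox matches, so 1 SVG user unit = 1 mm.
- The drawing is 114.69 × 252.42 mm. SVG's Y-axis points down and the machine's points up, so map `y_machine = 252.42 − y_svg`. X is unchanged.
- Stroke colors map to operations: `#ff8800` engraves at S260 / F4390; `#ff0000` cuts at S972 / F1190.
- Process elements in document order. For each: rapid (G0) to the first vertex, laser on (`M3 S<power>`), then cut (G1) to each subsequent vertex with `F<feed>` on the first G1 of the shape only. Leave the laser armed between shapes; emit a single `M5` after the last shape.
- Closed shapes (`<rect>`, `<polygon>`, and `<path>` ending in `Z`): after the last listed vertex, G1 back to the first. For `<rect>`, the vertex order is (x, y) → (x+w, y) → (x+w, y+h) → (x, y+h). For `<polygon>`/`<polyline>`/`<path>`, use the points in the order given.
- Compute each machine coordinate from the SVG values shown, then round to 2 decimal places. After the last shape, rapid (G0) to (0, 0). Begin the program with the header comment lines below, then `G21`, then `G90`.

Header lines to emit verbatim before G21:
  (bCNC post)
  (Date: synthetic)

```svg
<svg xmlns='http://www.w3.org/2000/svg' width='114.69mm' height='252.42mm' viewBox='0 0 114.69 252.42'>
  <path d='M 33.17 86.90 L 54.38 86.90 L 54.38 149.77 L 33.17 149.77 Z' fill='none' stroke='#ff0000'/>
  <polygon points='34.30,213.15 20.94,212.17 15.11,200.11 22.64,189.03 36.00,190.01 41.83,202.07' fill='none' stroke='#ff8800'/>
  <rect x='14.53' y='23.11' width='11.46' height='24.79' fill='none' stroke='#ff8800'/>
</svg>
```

Since the viewBox matches the mm dimensions, user units are millimetres directly. The only transform is the Y-flip y_m = 252.42 − y_svg.

Shape 1 is a rectangle drawn with `<path>`. Its stroke #ff0000 means cut at S972, F1190. After flipping Y the toolpath is (33.17,165.52) → (54.38,165.52) → (54.38,102.65) → (33.17,102.65) → (33.17,165.52), returning to the start.

Shape 2 is a regular polygon drawn with `<polygon>`. Its stroke #ff8800 means engrave at S260, F4390. After flipping Y the toolpath is (34.30,39.27) → (20.94,40.25) → (15.11,52.31) → (22.64,63.39) → (36.00,62.41) → (41.83,50.35) → (34.30,39.27), returning to the start.

Shape 3 is a rectangle drawn with `<rect>`. Its stroke #ff8800 means engrave at S260, F4390. After flipping Y the toolpath is (14.53,229.31) → (25.99,229.31) → (25.99,204.52) → (14.53,204.52) → (14.53,229.31), returning to the start.

(bCNC post)
(Date: synthetic)
G21
G90
G0 X33.17 Y165.52
M3 S972
G1 X54.38 Y165.52 F1190
G1 X54.38 Y102.65
G1 X33.17 Y102.65
G1 X33.17 Y165.52
G0 X34.30 Y39.27
M3 S260
G1 X20.94 Y40.25 F4390
G1 X15.11 Y52.31
G1 X22.64 Y63.39
G1 X36.00 Y62.41
G1 X41.83 Y50.35
G1 X34.30 Y39.27
G0 X14.53 Y229.31
M3 S260
G1 X25.99 Y229.31 F4390
G1 X25.99 Y204.52
G1 X14.53 Y204.52
G1 X14.53 Y229.31
M5
G0 X0.00 Y0.00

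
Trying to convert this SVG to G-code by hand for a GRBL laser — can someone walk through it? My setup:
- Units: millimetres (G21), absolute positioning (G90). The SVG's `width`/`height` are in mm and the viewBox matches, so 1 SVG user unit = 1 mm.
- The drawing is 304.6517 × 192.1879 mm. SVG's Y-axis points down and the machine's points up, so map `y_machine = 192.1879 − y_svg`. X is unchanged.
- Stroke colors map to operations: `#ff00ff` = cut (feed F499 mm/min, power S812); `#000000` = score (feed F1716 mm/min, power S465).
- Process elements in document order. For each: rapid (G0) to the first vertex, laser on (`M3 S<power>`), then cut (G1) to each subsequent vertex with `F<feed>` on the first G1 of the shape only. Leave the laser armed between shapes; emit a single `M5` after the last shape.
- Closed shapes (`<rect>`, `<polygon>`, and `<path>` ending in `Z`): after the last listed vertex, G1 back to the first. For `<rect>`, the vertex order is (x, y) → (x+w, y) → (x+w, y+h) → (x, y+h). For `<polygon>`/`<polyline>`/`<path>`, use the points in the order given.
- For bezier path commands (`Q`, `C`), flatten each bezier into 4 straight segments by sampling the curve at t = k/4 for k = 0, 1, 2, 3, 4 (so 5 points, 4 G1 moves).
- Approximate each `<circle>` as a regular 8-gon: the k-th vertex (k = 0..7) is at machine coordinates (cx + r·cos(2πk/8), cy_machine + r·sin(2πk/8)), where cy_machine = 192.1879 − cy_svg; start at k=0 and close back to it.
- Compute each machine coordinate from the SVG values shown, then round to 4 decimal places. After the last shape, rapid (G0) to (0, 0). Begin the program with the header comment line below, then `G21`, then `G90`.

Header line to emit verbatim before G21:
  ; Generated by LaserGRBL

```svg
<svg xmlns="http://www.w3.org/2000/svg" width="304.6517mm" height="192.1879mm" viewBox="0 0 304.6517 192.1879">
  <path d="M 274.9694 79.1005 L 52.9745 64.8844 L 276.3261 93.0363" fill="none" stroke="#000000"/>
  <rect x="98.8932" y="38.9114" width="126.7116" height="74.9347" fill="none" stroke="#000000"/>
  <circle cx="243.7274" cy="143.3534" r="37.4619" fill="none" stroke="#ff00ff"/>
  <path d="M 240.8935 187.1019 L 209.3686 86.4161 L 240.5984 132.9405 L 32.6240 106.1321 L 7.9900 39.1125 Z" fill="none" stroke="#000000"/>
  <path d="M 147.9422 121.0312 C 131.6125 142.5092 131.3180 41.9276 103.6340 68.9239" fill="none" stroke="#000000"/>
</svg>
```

; Generated by LaserGRBL
G21
G90
G0 X274.9694 Y113.0874
M3 S465
G1 X52.9745 Y127.3035 F1716
G1 X276.3261 Y99.1516
G0 X98.8932 Y153.2765
M3 S465
G1 X225.6048 Y153.2765 F1716
G1 X225.6048 Y78.3418
G1 X98.8932 Y78.3418
G1 X98.8932 Y153.2765
G0 X281.1893 Y48.8345
M3 S812
G1 X270.2170 Y75.3241 F499
G1 X243.7274 Y86.2964
G1 X217.2378 Y75.3241
G1 X206.2655 Y48.8345
G1 X217.2378 Y22.3449
G1 X243.7274 Y11.3726
G1 X270.2170 Y22.3449
G1 X281.1893 Y48.8345
G0 X240.8935 Y5.0860
M3 S465
G1 X209.3686 Y105.7718 F1716
G1 X240.5984 Y59.2474
G1 X32.6240 Y86.0558
G1 X7.9900 Y153.0754
G1 X240.8935 Y5.0860
G0 X147.9422 Y71.1567
M3 S465
G1 X138.0230 Y74.0338 F1716
G1 X130.0460 Y99.2797
G1 X119.9400 Y123.4910
G1 X103.6340 Y123.2640
M5
G0 X0.0000 Y0.0000

Since the viewBox matches the mm dimensions, user units are millimetres directly. The only transform is the Y-flip y_m = 192.1879 − y_svg.

Shape 1 is a open polyline drawn with `<path>`. Its stroke #000000 means score at S465, F1716. After flipping Y the toolpath is (274.9694,113.0874) → (52.9745,127.3035) → (276.3261,99.1516).

Shape 2 is a rectangle drawn with `<rect>`. Its stroke #000000 means score at S465, F1716. After flipping Y the toolpath is (98.8932,153.2765) → (225.6048,153.2765) → (225.6048,78.3418) → (98.8932,78.3418) → (98.8932,153.2765), returning to the start.

Shape 3 is a circle drawn with `<circle>`. Its stroke #ff00ff means cut at S812, F499. After flipping Y the toolpath is (281.1893,48.8345) → (270.2170,75.3241) → (243.7274,86.2964) → (217.2378,75.3241) → (206.2655,48.8345) → (217.2378,22.3449) → (243.7274,11.3726) → (270.2170,22.3449) → (281.1893,48.8345), returning to the start.

Shape 4 is a closed polygon drawn with `<path>`. Its stroke #000000 means score at S465, F1716. After flipping Y the toolpath is (240.8935,5.0860) → (209.3686,105.7718) → (240.5984,59.2474) → (32.6240,86.0558) → (7.9900,153.0754) → (240.8935,5.0860), returning to the start.

Shape 5 is a cubic bezier drawn with `<path>`. Its stroke #000000 means score at S465, F1716. After flipping Y the toolpath is (147.9422,71.1567) → (138.0230,74.0338) → (130.0460,99.2797) → (119.9400,123.4910) → (103.6340,123.2640).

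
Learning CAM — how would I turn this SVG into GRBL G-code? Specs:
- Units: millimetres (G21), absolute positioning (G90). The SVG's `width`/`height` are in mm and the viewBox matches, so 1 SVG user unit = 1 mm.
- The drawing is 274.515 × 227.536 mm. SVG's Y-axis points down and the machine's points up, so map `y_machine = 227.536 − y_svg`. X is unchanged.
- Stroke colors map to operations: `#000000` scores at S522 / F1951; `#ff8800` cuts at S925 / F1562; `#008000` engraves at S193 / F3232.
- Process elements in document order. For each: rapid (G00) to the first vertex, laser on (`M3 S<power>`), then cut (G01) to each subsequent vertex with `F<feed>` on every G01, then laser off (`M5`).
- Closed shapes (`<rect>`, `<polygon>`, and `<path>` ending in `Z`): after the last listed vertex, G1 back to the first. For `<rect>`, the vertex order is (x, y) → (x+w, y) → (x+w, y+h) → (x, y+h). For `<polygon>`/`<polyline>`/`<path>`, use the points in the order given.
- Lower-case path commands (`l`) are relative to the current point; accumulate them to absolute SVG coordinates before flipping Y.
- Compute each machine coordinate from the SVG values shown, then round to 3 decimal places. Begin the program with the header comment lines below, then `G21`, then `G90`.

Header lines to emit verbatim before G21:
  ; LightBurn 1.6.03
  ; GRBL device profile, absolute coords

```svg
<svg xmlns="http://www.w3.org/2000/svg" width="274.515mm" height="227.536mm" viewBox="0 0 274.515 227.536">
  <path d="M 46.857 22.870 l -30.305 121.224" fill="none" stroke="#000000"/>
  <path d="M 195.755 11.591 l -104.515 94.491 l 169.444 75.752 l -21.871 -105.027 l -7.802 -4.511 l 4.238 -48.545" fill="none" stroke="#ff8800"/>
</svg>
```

; LightBurn 1.6.03
; GRBL device profile, absolute coords
G21
G90
G00 X46.857 Y204.666
M3 S522
G01 X16.552 Y83.442 F1951
M5
G00 X195.755 Y215.945
M3 S925
G01 X91.240 Y121.454 F1562
G01 X260.684 Y45.702 F1562
G01 X238.813 Y150.729 F1562
G01 X231.011 Y155.240 F1562
G01 X235.249 Y203.785 F1562
M5

Since the viewBox matches the mm dimensions, user units are millimetres directly. The only transform is the Y-flip y_m = 227.536 − y_svg.

Shape 1 is a line segment drawn with `<path>`. Its stroke #000000 means score at S522, F1951. After flipping Y the toolpath is (46.857,204.666) → (16.552,83.442).

Shape 2 is a open polyline drawn with `<path>`. Its stroke #ff8800 means cut at S925, F1562. After flipping Y the toolpath is (195.755,215.945) → (91.240,121.454) → (260.684,45.702) → (238.813,150.729) → (231.011,155.240) → (235.249,203.785).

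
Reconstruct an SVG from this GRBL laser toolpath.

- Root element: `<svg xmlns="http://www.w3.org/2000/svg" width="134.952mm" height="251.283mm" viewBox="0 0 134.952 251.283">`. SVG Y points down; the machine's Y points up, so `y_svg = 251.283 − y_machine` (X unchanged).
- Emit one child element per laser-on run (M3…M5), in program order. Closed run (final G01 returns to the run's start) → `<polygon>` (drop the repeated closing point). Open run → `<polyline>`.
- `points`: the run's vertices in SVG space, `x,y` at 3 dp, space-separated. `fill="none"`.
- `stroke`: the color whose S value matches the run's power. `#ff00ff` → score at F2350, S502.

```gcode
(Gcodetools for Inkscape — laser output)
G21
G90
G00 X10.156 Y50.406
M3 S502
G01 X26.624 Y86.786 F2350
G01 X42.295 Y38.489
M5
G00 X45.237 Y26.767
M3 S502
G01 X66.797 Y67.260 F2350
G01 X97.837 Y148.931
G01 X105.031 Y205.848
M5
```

<svg xmlns="http://www.w3.org/2000/svg" width="134.952mm" height="251.283mm" viewBox="0 0 134.952 251.283">
  <polyline points="10.156,200.877 26.624,164.497 42.295,212.794" fill="none" stroke="#ff00ff"/>
  <polyline points="45.237,224.516 66.797,184.023 97.837,102.352 105.031,45.435" fill="none" stroke="#ff00ff"/>
</svg>

Each laser-on run becomes one SVG element. Flip Y back into SVG space with y_svg = 251.283 − y_machine. Every run uses S502, so all elements get stroke `#ff00ff` (score).

Run 1: The run is open, so emit a `<polyline>` with points (Y-flipped): 10.156,200.877 26.624,164.497 42.295,212.794.

Run 2: The run is open, so emit a `<polyline>` with points (Y-flipped): 45.237,224.516 66.797,184.023 97.837,102.352 105.031,45.435.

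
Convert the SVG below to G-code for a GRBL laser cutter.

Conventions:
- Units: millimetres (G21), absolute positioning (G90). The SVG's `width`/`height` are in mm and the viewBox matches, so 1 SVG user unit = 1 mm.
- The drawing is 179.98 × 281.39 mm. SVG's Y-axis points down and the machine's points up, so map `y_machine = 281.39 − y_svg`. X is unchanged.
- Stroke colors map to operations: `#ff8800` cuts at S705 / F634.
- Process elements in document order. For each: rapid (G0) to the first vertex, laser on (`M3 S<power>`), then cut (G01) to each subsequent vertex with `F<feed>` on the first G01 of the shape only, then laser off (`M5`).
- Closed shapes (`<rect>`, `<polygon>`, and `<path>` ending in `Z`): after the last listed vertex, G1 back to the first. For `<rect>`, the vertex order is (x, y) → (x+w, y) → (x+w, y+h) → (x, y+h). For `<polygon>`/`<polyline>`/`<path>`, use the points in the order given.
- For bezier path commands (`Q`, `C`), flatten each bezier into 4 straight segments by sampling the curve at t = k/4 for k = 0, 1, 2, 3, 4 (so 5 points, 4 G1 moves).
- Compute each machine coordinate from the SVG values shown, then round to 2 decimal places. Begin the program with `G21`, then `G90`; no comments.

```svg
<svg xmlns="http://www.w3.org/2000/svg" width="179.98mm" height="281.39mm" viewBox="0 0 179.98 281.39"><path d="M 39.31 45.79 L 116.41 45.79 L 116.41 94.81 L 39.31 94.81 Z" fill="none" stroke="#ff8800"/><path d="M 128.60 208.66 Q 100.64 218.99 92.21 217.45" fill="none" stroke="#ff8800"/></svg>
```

G21
G90
G0 X39.31 Y235.60
M3 S705
G01 X116.41 Y235.60 F634
G01 X116.41 Y186.58
G01 X39.31 Y186.58
G01 X39.31 Y235.60
M5
G0 X128.60 Y72.73
M3 S705
G01 X115.84 Y68.31 F634
G01 X105.52 Y65.37
G01 X97.65 Y63.91
G01 X92.21 Y63.94
M5

viewBox `0 0 179.98 281.39` with mm width/height → 1 unit = 1 mm. Flip: y_m = 281.39 − y_svg.

**Shape 1** — `<path>` rectangle, stroke `#ff8800` → cut (S705, F634). Machine vertices: (39.31,235.60) → (116.41,235.60) → (116.41,186.58) → (39.31,186.58) → (39.31,235.60). Closed: final G1 returns to the first vertex.

**Shape 2** — `<path>` quadratic bezier, stroke `#ff8800` → cut (S705, F634). Control points (SVG): P0=(128.60,208.66), P1=(100.64,218.99), P2=(92.21,217.45); sampled at t=k/4. Machine vertices: (128.60,72.73) → (115.84,68.31) → (105.52,65.37) → (97.65,63.91) → (92.21,63.94). Open path.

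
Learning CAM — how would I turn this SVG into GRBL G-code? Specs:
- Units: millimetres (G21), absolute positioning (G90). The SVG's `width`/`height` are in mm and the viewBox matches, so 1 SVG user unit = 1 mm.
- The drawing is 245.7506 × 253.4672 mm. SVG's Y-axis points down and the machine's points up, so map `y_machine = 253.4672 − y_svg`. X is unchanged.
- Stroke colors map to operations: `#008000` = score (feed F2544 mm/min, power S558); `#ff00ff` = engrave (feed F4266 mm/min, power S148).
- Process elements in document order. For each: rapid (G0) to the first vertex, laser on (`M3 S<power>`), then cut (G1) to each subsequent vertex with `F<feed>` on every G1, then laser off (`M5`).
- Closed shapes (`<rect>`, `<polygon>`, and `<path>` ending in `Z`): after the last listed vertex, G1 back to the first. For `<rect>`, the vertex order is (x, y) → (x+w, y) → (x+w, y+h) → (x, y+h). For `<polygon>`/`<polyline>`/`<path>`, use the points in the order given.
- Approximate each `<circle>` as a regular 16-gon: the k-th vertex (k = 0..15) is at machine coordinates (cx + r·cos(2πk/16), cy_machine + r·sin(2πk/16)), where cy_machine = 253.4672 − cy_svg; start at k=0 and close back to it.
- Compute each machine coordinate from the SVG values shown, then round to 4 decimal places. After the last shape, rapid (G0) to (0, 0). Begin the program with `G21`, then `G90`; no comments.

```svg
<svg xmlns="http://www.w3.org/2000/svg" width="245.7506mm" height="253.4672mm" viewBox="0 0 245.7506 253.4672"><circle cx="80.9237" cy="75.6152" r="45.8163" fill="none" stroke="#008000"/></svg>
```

G21
G90
G0 X126.7400 Y177.8520
M3 S558
G1 X123.2524 Y195.3851 F2544
G1 X113.3207 Y210.2490 F2544
G1 X98.4568 Y220.1807 F2544
G1 X80.9237 Y223.6683 F2544
G1 X63.3906 Y220.1807 F2544
G1 X48.5267 Y210.2490 F2544
G1 X38.5950 Y195.3851 F2544
G1 X35.1074 Y177.8520 F2544
G1 X38.5950 Y160.3189 F2544
G1 X48.5267 Y145.4550 F2544
G1 X63.3906 Y135.5233 F2544
G1 X80.9237 Y132.0357 F2544
G1 X98.4568 Y135.5233 F2544
G1 X113.3207 Y145.4550 F2544
G1 X123.2524 Y160.3189 F2544
G1 X126.7400 Y177.8520 F2544
M5
G0 X0.0000 Y0.0000

viewBox `0 0 245.7506 253.4672` with mm width/height → 1 unit = 1 mm. Flip: y_m = 253.4672 − y_svg.

**Shape 1** — `<circle>` circle, stroke `#008000` → score (S558, F2544). Machine vertices: (126.7400,177.8520) → (123.2524,195.3851) → (113.3207,210.2490) → (98.4568,220.1807) → (80.9237,223.6683) → (63.3906,220.1807) → (48.5267,210.2490) → (38.5950,195.3851) → (35.1074,177.8520) → (38.5950,160.3189) → (48.5267,145.4550) → (63.3906,135.5233) → (80.9237,132.0357) → (98.4568,135.5233) → (113.3207,145.4550) → (123.2524,160.3189) → (126.7400,177.8520). Closed: final G1 returns to the first vertex.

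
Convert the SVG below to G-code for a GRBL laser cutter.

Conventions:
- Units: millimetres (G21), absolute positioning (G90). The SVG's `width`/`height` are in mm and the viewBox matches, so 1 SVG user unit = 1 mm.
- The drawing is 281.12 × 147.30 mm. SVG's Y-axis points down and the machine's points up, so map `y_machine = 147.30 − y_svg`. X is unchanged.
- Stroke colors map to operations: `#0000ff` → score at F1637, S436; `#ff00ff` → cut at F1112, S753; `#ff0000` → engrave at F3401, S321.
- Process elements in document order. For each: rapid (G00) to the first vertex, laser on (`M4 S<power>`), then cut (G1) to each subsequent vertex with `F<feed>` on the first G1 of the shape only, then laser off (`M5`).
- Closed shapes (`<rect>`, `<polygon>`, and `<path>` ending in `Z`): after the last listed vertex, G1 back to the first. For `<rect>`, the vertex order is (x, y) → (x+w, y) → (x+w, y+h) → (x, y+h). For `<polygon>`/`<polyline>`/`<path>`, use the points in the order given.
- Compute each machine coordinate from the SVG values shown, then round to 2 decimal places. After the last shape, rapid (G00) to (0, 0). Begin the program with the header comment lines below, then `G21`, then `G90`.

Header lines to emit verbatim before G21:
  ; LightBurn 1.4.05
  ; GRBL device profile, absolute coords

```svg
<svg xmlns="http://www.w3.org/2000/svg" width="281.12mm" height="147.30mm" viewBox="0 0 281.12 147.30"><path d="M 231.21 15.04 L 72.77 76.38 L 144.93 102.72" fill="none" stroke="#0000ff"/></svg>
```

; LightBurn 1.4.05
; GRBL device profile, absolute coords
G21
G90
G00 X231.21 Y132.26
M4 S436
G1 X72.77 Y70.92 F1637
G1 X144.93 Y44.58
M5
G00 X0.00 Y0.00

Since the viewBox matches the mm dimensions, user units are millimetres directly. The only transform is the Y-flip y_m = 147.30 − y_svg.

Shape 1 is a open polyline drawn with `<path>`. Its stroke #0000ff means score at S436, F1637. After flipping Y the toolpath is (231.21,132.26) → (72.77,70.92) → (144.93,44.58).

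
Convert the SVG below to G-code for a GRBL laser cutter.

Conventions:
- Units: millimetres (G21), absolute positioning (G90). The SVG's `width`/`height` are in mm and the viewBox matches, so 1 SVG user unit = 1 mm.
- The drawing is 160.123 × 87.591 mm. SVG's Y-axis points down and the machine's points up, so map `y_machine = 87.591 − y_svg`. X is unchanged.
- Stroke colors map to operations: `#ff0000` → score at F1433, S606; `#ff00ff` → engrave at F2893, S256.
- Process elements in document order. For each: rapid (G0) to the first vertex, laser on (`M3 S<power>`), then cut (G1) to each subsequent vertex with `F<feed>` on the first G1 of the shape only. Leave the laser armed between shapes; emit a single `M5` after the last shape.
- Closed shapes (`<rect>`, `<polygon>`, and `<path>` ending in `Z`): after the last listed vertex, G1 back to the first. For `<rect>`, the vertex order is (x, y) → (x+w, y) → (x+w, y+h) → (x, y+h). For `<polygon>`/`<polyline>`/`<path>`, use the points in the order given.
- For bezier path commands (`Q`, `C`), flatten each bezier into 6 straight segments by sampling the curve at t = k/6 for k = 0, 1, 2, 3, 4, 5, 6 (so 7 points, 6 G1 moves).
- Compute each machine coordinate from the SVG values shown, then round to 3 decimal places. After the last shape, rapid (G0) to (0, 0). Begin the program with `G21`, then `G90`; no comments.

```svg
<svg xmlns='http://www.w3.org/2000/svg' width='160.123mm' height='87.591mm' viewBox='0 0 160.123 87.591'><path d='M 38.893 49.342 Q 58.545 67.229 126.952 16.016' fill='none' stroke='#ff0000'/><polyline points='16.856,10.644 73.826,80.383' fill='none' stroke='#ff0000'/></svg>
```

G21
G90
G0 X38.893 Y38.249
M3 S606
G1 X46.798 Y34.206 F1433
G1 X57.412 Y34.002
G1 X70.734 Y37.637
G1 X86.765 Y45.111
G1 X105.504 Y56.423
G1 X126.952 Y71.575
G0 X16.856 Y76.947
M3 S606
G1 X73.826 Y7.208 F1433
M5
G0 X0.000 Y0.000

Since the viewBox matches the mm dimensions, user units are millimetres directly. The only transform is the Y-flip y_m = 87.591 − y_svg.

Shape 1 is a quadratic bezier drawn with `<path>`. Its stroke #ff0000 means score at S606, F1433. After flipping Y the toolpath is (38.893,38.249) → (46.798,34.206) → (57.412,34.002) → (70.734,37.637) → (86.765,45.111) → (105.504,56.423) → (126.952,71.575).

Shape 2 is a line segment drawn with `<polyline>`. Its stroke #ff0000 means score at S606, F1433. After flipping Y the toolpath is (16.856,76.947) → (73.826,7.208).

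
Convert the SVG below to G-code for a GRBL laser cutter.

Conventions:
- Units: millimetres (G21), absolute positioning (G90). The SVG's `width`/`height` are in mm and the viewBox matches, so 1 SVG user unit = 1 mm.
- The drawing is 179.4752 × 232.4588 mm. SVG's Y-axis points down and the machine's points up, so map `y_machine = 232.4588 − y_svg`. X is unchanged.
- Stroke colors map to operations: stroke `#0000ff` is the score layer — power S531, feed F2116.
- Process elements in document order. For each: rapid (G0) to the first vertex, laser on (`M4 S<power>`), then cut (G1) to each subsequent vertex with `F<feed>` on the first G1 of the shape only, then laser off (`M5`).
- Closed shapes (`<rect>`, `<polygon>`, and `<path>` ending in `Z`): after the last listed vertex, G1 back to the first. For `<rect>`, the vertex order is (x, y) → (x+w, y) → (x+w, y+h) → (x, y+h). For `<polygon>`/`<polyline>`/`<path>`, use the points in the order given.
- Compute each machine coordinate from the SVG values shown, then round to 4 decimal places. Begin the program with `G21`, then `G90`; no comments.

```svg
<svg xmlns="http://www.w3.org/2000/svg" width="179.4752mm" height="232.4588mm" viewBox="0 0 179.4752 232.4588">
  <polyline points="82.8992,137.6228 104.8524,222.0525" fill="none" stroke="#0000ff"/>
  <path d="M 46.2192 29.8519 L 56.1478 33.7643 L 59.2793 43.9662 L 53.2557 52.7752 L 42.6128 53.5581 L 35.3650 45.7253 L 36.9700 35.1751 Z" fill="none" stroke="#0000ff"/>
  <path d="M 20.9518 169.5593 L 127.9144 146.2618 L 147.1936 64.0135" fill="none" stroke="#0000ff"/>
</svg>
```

Since the viewBox matches the mm dimensions, user units are millimetres directly. The only transform is the Y-flip y_m = 232.4588 − y_svg.

Shape 1 is a line segment drawn with `<polyline>`. Its stroke #0000ff means score at S531, F2116. After flipping Y the toolpath is (82.8992,94.8360) → (104.8524,10.4063).

Shape 2 is a regular polygon drawn with `<path>`. Its stroke #0000ff means score at S531, F2116. After flipping Y the toolpath is (46.2192,202.6069) → (56.1478,198.6945) → (59.2793,188.4926) → (53.2557,179.6836) → (42.6128,178.9007) → (35.3650,186.7335) → (36.9700,197.2837) → (46.2192,202.6069), returning to the start.

Shape 3 is a open polyline drawn with `<path>`. Its stroke #0000ff means score at S531, F2116. After flipping Y the toolpath is (20.9518,62.8995) → (127.9144,86.1970) → (147.1936,168.4453).

G21
G90
G0 X82.8992 Y94.8360
M4 S531
G1 X104.8524 Y10.4063 F2116
M5
G0 X46.2192 Y202.6069
M4 S531
G1 X56.1478 Y198.6945 F2116
G1 X59.2793 Y188.4926
G1 X53.2557 Y179.6836
G1 X42.6128 Y178.9007
G1 X35.3650 Y186.7335
G1 X36.9700 Y197.2837
G1 X46.2192 Y202.6069
M5
G0 X20.9518 Y62.8995
M4 S531
G1 X127.9144 Y86.1970 F2116
G1 X147.1936 Y168.4453
M5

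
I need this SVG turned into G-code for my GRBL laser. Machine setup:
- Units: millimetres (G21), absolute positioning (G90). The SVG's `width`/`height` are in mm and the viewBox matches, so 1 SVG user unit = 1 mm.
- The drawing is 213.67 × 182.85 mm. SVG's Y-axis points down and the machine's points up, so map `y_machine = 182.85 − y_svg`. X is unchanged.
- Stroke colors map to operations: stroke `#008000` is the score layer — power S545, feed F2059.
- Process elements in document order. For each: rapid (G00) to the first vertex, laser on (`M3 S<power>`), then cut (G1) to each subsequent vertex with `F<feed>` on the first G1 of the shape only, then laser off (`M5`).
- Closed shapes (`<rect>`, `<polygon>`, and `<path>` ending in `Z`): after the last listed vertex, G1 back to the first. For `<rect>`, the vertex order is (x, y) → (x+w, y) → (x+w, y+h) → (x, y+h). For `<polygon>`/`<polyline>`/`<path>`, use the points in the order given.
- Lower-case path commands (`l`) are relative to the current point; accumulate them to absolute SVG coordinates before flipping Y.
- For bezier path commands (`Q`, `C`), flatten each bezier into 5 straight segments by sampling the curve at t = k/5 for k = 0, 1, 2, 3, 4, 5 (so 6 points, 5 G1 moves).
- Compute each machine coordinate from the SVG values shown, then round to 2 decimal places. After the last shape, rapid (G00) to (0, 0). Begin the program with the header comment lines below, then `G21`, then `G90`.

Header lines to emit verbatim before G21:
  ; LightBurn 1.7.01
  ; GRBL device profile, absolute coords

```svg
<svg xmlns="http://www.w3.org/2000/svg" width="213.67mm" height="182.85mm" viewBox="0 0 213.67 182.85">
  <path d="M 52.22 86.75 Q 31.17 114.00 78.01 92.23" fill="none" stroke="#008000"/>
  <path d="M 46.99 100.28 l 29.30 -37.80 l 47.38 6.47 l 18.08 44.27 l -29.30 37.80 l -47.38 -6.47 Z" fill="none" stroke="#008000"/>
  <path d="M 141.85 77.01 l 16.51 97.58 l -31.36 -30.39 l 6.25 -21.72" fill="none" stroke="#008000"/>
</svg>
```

; LightBurn 1.7.01
; GRBL device profile, absolute coords
G21
G90
G00 X52.22 Y96.10
M3 S545
G1 X46.52 Y87.16 F2059
G1 X46.24 Y82.14
G1 X51.40 Y81.05
G1 X61.99 Y83.87
G1 X78.01 Y90.62
M5
G00 X46.99 Y82.57
M3 S545
G1 X76.29 Y120.37 F2059
G1 X123.67 Y113.90
G1 X141.75 Y69.63
G1 X112.45 Y31.83
G1 X65.07 Y38.30
G1 X46.99 Y82.57
M5
G00 X141.85 Y105.84
M3 S545
G1 X158.36 Y8.26 F2059
G1 X127.00 Y38.65
G1 X133.25 Y60.37
M5
G00 X0.00 Y0.00

Since the viewBox matches the mm dimensions, user units are millimetres directly. The only transform is the Y-flip y_m = 182.85 − y_svg.

Shape 1 is a quadratic bezier drawn with `<path>`. Its stroke #008000 means score at S545, F2059. After flipping Y the toolpath is (52.22,96.10) → (46.52,87.16) → (46.24,82.14) → (51.40,81.05) → (61.99,83.87) → (78.01,90.62).

Shape 2 is a regular polygon drawn with `<path>`. Its stroke #008000 means score at S545, F2059. After flipping Y the toolpath is (46.99,82.57) → (76.29,120.37) → (123.67,113.90) → (141.75,69.63) → (112.45,31.83) → (65.07,38.30) → (46.99,82.57), returning to the start.

Shape 3 is a open polyline drawn with `<path>`. Its stroke #008000 means score at S545, F2059. After flipping Y the toolpath is (141.85,105.84) → (158.36,8.26) → (127.00,38.65) → (133.25,60.37).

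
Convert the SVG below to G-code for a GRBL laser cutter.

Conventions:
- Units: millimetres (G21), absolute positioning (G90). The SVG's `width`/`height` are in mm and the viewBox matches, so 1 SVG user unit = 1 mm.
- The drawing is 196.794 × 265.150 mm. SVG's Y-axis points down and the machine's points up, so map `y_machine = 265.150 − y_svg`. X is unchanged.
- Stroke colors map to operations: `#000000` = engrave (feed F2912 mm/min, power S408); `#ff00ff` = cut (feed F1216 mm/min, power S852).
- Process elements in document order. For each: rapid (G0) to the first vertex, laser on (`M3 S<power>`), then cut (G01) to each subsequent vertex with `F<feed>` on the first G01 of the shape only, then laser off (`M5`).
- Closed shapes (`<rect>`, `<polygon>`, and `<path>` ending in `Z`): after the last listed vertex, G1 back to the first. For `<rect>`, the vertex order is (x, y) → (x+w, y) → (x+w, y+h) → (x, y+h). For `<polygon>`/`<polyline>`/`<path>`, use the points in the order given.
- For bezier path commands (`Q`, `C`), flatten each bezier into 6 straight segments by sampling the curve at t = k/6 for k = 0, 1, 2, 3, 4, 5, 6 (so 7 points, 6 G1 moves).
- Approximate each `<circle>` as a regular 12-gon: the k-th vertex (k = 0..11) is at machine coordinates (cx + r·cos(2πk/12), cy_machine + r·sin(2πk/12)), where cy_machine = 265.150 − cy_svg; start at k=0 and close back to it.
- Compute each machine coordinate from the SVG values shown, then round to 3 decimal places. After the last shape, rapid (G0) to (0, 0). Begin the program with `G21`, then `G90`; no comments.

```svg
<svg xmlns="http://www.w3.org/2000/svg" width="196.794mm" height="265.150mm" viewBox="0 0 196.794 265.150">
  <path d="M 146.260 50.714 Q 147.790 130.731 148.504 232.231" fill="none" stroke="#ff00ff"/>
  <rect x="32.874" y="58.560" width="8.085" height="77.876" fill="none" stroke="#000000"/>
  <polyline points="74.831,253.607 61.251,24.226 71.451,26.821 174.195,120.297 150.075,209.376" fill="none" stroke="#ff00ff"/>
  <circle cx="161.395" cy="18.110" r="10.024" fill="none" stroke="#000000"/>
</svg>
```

G21
G90
G0 X146.260 Y214.436
M3 S852
G01 X146.747 Y187.167 F1216
G01 X147.189 Y158.704
G01 X147.586 Y129.048
G01 X147.937 Y98.199
G01 X148.243 Y66.156
G01 X148.504 Y32.919
M5
G0 X32.874 Y206.590
M3 S408
G01 X40.959 Y206.590 F2912
G01 X40.959 Y128.714
G01 X32.874 Y128.714
G01 X32.874 Y206.590
M5
G0 X74.831 Y11.543
M3 S852
G01 X61.251 Y240.924 F1216
G01 X71.451 Y238.329
G01 X174.195 Y144.853
G01 X150.075 Y55.774
M5
G0 X171.419 Y247.040
M3 S408
G01 X170.076 Y252.052 F2912
G01 X166.407 Y255.721
G01 X161.395 Y257.064
G01 X156.383 Y255.721
G01 X152.714 Y252.052
G01 X151.371 Y247.040
G01 X152.714 Y242.028
G01 X156.383 Y238.359
G01 X161.395 Y237.016
G01 X166.407 Y238.359
G01 X170.076 Y242.028
G01 X171.419 Y247.040
M5
G0 X0.000 Y0.000

1 u = 1 mm; y_m = 265.150 − y.

[1] `<path>` quadratic bezier, #ff00ff→cut S852 F1216: (146.260,214.436) → (146.747,187.167) → (147.189,158.704) → (147.586,129.048) → (147.937,98.199) → (148.243,66.156) → (148.504,32.919)

[2] `<rect>` rectangle, #000000→engrave S408 F2912: (32.874,206.590) → (40.959,206.590) → (40.959,128.714) → (32.874,128.714) → (32.874,206.590) (closed)

[3] `<polyline>` open polyline, #ff00ff→cut S852 F1216: (74.831,11.543) → (61.251,240.924) → (71.451,238.329) → (174.195,144.853) → (150.075,55.774)

[4] `<circle>` circle, #000000→engrave S408 F2912: (171.419,247.040) → (170.076,252.052) → (166.407,255.721) → (161.395,257.064) → (156.383,255.721) → (152.714,252.052) → (151.371,247.040) → (152.714,242.028) → (156.383,238.359) → (161.395,237.016) → (166.407,238.359) → (170.076,242.028) → (171.419,247.040) (closed)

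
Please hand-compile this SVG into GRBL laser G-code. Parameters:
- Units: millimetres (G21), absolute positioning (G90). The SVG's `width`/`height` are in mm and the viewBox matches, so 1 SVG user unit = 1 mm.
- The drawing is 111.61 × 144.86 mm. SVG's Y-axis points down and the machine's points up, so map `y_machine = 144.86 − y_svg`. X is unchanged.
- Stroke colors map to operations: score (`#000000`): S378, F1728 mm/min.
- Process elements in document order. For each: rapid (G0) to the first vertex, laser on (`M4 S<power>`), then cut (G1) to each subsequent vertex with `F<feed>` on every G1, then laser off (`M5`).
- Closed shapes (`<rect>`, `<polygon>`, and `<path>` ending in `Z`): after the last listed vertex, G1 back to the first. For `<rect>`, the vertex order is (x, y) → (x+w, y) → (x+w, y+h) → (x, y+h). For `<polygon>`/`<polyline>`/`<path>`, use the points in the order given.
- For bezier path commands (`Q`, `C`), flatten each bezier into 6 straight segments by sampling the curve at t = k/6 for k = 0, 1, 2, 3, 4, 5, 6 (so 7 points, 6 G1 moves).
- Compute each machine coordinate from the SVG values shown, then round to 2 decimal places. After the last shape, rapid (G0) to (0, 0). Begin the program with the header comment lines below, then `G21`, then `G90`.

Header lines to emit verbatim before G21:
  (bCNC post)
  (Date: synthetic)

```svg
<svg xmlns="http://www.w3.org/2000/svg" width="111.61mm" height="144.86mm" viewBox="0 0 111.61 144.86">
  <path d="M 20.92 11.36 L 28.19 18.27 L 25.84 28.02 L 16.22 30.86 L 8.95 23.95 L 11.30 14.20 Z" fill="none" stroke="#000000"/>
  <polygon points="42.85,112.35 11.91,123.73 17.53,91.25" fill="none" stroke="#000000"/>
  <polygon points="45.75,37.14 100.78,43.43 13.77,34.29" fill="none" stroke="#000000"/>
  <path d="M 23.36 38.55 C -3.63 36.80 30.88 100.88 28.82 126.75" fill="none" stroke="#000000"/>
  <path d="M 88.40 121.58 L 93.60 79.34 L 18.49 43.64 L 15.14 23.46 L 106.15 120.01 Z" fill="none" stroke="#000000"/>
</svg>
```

(bCNC post)
(Date: synthetic)
G21
G90
G0 X20.92 Y133.50
M4 S378
G1 X28.19 Y126.59 F1728
G1 X25.84 Y116.84 F1728
G1 X16.22 Y114.00 F1728
G1 X8.95 Y120.91 F1728
G1 X11.30 Y130.66 F1728
G1 X20.92 Y133.50 F1728
M5
G0 X42.85 Y32.51
M4 S378
G1 X11.91 Y21.13 F1728
G1 X17.53 Y53.61 F1728
G1 X42.85 Y32.51 F1728
M5
G0 X45.75 Y107.72
M4 S378
G1 X100.78 Y101.43 F1728
G1 X13.77 Y110.57 F1728
G1 X45.75 Y107.72 F1728
M5
G0 X23.36 Y106.31
M4 S378
G1 X14.54 Y102.18 F1728
G1 X13.24 Y89.97 F1728
G1 X16.74 Y72.57 F1728
G1 X22.32 Y52.86 F1728
G1 X27.26 Y33.75 F1728
G1 X28.82 Y18.11 F1728
M5
G0 X88.40 Y23.28
M4 S378
G1 X93.60 Y65.52 F1728
G1 X18.49 Y101.22 F1728
G1 X15.14 Y121.40 F1728
G1 X106.15 Y24.85 F1728
G1 X88.40 Y23.28 F1728
M5
G0 X0.00 Y0.00

1 u = 1 mm; y_m = 144.86 − y.

[1] `<path>` regular polygon, #000000→score S378 F1728: (20.92,133.50) → (28.19,126.59) → (25.84,116.84) → (16.22,114.00) → (8.95,120.91) → (11.30,130.66) → (20.92,133.50) (closed)

[2] `<polygon>` regular polygon, #000000→score S378 F1728: (42.85,32.51) → (11.91,21.13) → (17.53,53.61) → (42.85,32.51) (closed)

[3] `<polygon>` closed polygon, #000000→score S378 F1728: (45.75,107.72) → (100.78,101.43) → (13.77,110.57) → (45.75,107.72) (closed)

[4] `<path>` cubic bezier, #000000→score S378 F1728: (23.36,106.31) → (14.54,102.18) → (13.24,89.97) → (16.74,72.57) → (22.32,52.86) → (27.26,33.75) → (28.82,18.11)

[5] `<path>` closed polygon, #000000→score S378 F1728: (88.40,23.28) → (93.60,65.52) → (18.49,101.22) → (15.14,121.40) → (106.15,24.85) → (88.40,23.28) (closed)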